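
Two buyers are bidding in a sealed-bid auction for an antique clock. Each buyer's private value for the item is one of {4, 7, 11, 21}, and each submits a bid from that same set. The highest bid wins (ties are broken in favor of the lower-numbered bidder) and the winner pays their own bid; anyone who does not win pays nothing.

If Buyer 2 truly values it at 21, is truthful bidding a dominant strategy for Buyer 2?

No

Consider the case where Buyer 1 bids 4.
Truthful bid 21: wins, pays 21, utility 21 - 21 = 0.
Bid 7 instead: wins, pays 7, utility 21 - 7 = 14.
Since 14 > 0, bidding 7 is strictly better here, so truthful bidding is not dominant.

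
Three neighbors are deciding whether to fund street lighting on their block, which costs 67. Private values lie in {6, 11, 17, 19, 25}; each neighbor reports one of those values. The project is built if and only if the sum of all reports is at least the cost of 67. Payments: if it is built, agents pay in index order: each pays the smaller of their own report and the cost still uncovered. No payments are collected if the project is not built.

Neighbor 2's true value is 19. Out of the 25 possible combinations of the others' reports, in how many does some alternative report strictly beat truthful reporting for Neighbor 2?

1

Others report (25, 25): truth gives 0; report 17 gives 2 > 0. Violating.
Others report (6, 6): truth gives 0; no alternative beats it.
Others report (6, 11): truth gives 0; no alternative beats it.
(Checking all 25 profiles: 1 has a profitable deviation, 24 do not.)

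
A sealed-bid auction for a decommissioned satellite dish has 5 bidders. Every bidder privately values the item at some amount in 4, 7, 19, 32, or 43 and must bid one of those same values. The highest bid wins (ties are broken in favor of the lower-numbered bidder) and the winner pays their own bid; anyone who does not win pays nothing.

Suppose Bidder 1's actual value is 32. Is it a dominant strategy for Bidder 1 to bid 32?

Consider the case where Bidder 2 bids 4, Bidder 3 bids 4, Bidder 4 bids 4 and Bidder 5 bids 4.
Truthful bid 32: wins, pays 32, utility 32 - 32 = 0.
Bid 4 instead: wins, pays 4, utility 32 - 4 = 28.
Since 28 > 0, bidding 4 is strictly better here, so truthful bidding is not dominant.

No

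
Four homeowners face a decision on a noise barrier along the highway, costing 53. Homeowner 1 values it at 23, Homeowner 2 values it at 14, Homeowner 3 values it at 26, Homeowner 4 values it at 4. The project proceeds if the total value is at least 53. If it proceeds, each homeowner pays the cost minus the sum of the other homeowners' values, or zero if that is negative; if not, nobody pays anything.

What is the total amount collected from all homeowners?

Total value 67 ≥ cost 53, so it is built.
Homeowner 1: others sum to 44; max(0, 53 - 44) = 9.
Homeowner 2: others sum to 53; max(0, 53 - 53) = 0.
Homeowner 3: others sum to 41; max(0, 53 - 41) = 12.
Homeowner 4: others sum to 63; max(0, 53 - 63) = 0.
Total collected = 9 + 0 + 12 + 0 = 21.

21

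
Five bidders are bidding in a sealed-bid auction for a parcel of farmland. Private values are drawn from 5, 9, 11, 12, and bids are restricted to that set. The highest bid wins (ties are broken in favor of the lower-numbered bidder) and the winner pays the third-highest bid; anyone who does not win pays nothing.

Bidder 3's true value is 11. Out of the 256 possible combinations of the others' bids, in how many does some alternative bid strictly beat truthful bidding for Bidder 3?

32

Others bid (5, 5, 5, 12): truth gives 0; bid 12 gives 6 > 0. Violating.
Others bid (5, 5, 9, 12): truth gives 0; bid 12 gives 2 > 0. Violating.
Others bid (5, 5, 12, 5): truth gives 0; bid 12 gives 6 > 0. Violating.
Others bid (5, 5, 12, 9): truth gives 0; bid 12 gives 2 > 0. Violating.
Others bid (5, 5, 5, 5): truth gives 6; no alternative beats it.
Others bid (5, 5, 5, 9): truth gives 6; no alternative beats it.
(Checking all 256 profiles: 32 have a profitable deviation, 224 do not.)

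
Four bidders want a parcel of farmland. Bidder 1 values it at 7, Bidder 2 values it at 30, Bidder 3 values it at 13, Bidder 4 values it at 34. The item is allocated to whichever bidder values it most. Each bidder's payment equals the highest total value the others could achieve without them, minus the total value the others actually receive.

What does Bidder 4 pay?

30

Bidder 4 has the highest value and receives the item.
Without Bidder 4, the item would go to the next-highest value, 30, so the others could achieve 30.
With Bidder 4 present and winning, the others receive nothing, so their total is 0.
Payment = 30 - 0 = 30.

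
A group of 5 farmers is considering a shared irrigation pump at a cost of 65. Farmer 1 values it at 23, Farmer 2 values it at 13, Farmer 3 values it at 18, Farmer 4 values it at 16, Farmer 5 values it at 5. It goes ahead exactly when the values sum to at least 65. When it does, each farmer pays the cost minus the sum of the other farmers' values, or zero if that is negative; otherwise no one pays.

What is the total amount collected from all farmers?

Total value 75 ≥ cost 65, so it is built.
Farmer 1: others sum to 52; max(0, 65 - 52) = 13.
Farmer 2: others sum to 62; max(0, 65 - 62) = 3.
Farmer 3: others sum to 57; max(0, 65 - 57) = 8.
Farmer 4: others sum to 59; max(0, 65 - 59) = 6.
Farmer 5: others sum to 70; max(0, 65 - 70) = 0.
Total collected = 13 + 3 + 8 + 6 + 0 = 30.

30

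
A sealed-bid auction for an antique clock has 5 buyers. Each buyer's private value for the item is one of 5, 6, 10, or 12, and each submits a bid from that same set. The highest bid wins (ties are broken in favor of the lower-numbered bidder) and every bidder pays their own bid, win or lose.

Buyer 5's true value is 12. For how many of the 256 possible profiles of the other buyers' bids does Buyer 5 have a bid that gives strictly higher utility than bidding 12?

Others bid (5, 5, 5, 5): truth gives 0; bid 6 gives 6 > 0. Violating.
Others bid (5, 5, 5, 6): truth gives 0; bid 10 gives 2 > 0. Violating.
Others bid (5, 5, 5, 12): truth gives -12; bid 5 gives -5 > -12. Violating.
Others bid (5, 5, 6, 5): truth gives 0; bid 10 gives 2 > 0. Violating.
Others bid (5, 5, 5, 10): truth gives 0; no alternative beats it.
Others bid (5, 5, 6, 10): truth gives 0; no alternative beats it.
(Checking all 256 profiles: 191 have a profitable deviation, 65 do not.)

191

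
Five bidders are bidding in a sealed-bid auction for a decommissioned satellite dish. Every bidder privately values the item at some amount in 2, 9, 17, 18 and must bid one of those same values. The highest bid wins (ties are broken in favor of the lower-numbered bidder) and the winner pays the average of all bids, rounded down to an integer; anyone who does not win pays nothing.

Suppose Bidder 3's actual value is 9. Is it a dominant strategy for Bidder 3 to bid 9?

Consider the case where Bidder 1 bids 2, Bidder 2 bids 2, Bidder 4 bids 2 and Bidder 5 bids 17.
Truthful bid 9: loses, pays 0, utility 0.
Bid 17 instead: wins, pays 8, utility 9 - 8 = 1.
Since 1 > 0, bidding 17 is strictly better here, so truthful bidding is not dominant.

No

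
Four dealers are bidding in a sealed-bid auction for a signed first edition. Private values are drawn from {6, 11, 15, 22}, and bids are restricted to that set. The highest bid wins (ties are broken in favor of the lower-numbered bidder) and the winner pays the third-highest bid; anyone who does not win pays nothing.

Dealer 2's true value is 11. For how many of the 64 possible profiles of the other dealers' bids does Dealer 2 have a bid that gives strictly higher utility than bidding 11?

6

Others bid (6, 6, 15): truth gives 0; bid 15 gives 5 > 0. Violating.
Others bid (6, 6, 22): truth gives 0; bid 22 gives 5 > 0. Violating.
Others bid (6, 15, 6): truth gives 0; bid 15 gives 5 > 0. Violating.
Others bid (6, 22, 6): truth gives 0; bid 22 gives 5 > 0. Violating.
Others bid (6, 6, 6): truth gives 5; no alternative beats it.
Others bid (6, 6, 11): truth gives 5; no alternative beats it.
(Checking all 64 profiles: 6 have a profitable deviation, 58 do not.)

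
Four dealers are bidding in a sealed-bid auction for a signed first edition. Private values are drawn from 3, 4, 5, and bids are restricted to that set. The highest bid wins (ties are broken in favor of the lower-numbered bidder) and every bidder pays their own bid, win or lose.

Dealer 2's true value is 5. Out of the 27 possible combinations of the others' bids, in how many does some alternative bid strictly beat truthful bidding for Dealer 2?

Others bid (3, 3, 3): truth gives 0; bid 4 gives 1 > 0. Violating.
Others bid (3, 3, 4): truth gives 0; bid 4 gives 1 > 0. Violating.
Others bid (3, 4, 3): truth gives 0; bid 4 gives 1 > 0. Violating.
Others bid (3, 4, 4): truth gives 0; bid 4 gives 1 > 0. Violating.
Others bid (3, 3, 5): truth gives 0; no alternative beats it.
Others bid (3, 4, 5): truth gives 0; no alternative beats it.
(Checking all 27 profiles: 13 have a profitable deviation, 14 do not.)

13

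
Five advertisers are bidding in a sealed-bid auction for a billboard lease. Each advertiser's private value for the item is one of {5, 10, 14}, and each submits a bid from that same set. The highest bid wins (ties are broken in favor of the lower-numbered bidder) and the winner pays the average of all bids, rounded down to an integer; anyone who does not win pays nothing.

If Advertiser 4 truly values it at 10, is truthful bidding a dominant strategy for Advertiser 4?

No

Consider the case where Advertiser 1 bids 5, Advertiser 2 bids 5, Advertiser 3 bids 5 and Advertiser 5 bids 14.
Truthful bid 10: loses, pays 0, utility 0.
Bid 14 instead: wins, pays 8, utility 10 - 8 = 2.
Since 2 > 0, bidding 14 is strictly better here, so truthful bidding is not dominant.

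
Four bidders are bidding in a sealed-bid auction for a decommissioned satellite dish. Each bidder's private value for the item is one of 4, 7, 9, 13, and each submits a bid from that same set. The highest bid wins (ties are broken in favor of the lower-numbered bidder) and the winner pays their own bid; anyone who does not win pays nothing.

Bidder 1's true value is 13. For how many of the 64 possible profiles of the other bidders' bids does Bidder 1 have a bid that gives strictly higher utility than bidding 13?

27

Others bid (4, 4, 4): truth gives 0; bid 4 gives 9 > 0. Violating.
Others bid (4, 4, 7): truth gives 0; bid 7 gives 6 > 0. Violating.
Others bid (4, 4, 9): truth gives 0; bid 9 gives 4 > 0. Violating.
Others bid (4, 7, 4): truth gives 0; bid 7 gives 6 > 0. Violating.
Others bid (4, 4, 13): truth gives 0; no alternative beats it.
Others bid (4, 7, 13): truth gives 0; no alternative beats it.
(Checking all 64 profiles: 27 have a profitable deviation, 37 do not.)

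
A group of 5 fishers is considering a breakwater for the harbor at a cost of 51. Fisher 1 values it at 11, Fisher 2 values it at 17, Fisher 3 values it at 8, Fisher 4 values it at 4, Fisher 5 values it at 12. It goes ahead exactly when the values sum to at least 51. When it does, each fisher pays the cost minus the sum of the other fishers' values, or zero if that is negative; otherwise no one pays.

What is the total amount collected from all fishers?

Total value 52 ≥ cost 51, so it is built.
Fisher 1: others sum to 41; max(0, 51 - 41) = 10.
Fisher 2: others sum to 35; max(0, 51 - 35) = 16.
Fisher 3: others sum to 44; max(0, 51 - 44) = 7.
Fisher 4: others sum to 48; max(0, 51 - 48) = 3.
Fisher 5: others sum to 40; max(0, 51 - 40) = 11.
Total collected = 10 + 16 + 7 + 3 + 11 = 47.

47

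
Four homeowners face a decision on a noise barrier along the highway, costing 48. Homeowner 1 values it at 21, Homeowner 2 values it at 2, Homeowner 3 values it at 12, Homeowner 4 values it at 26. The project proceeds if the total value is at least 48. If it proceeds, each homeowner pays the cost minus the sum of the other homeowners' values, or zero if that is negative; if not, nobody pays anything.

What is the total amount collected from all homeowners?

Total value 61 ≥ cost 48, so it is built.
Homeowner 1: others sum to 40; max(0, 48 - 40) = 8.
Homeowner 2: others sum to 59; max(0, 48 - 59) = 0.
Homeowner 3: others sum to 49; max(0, 48 - 49) = 0.
Homeowner 4: others sum to 35; max(0, 48 - 35) = 13.
Total collected = 8 + 0 + 0 + 13 = 21.

21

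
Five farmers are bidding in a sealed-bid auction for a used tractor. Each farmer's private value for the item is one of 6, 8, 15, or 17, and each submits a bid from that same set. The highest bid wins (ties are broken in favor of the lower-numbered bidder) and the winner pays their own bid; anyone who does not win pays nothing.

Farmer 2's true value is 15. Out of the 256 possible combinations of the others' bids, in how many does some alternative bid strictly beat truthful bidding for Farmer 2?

Others bid (6, 6, 6, 6): truth gives 0; bid 8 gives 7 > 0. Violating.
Others bid (6, 6, 6, 8): truth gives 0; bid 8 gives 7 > 0. Violating.
Others bid (6, 6, 8, 6): truth gives 0; bid 8 gives 7 > 0. Violating.
Others bid (6, 6, 8, 8): truth gives 0; bid 8 gives 7 > 0. Violating.
Others bid (6, 6, 6, 15): truth gives 0; no alternative beats it.
Others bid (6, 6, 6, 17): truth gives 0; no alternative beats it.
(Checking all 256 profiles: 8 have a profitable deviation, 248 do not.)

8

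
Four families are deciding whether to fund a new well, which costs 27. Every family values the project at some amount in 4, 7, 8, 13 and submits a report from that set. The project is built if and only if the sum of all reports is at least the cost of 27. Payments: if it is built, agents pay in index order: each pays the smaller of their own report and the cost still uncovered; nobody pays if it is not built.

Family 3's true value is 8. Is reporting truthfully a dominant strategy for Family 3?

Consider the case where Family 1 reports 4, Family 2 reports 4 and Family 4 reports 13.
Truthful report 8: project built, pays 8, utility 8 - 8 = 0.
Report 7 instead: project built, pays 7, utility 8 - 7 = 1.
Since 1 > 0, reporting 7 is strictly better here, so truthful reporting is not dominant.

No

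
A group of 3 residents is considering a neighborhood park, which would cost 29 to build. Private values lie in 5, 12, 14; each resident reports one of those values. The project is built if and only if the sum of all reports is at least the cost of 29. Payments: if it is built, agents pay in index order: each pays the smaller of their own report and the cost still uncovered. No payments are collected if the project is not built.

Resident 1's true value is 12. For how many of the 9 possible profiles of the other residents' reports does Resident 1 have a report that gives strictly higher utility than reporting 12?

Others report (12, 12): truth gives 0; report 5 gives 7 > 0. Violating.
Others report (12, 14): truth gives 0; report 5 gives 7 > 0. Violating.
Others report (14, 12): truth gives 0; report 5 gives 7 > 0. Violating.
Others report (14, 14): truth gives 0; report 5 gives 7 > 0. Violating.
Others report (5, 5): truth gives 0; no alternative beats it.
Others report (5, 12): truth gives 0; no alternative beats it.
(Checking all 9 profiles: 4 have a profitable deviation, 5 do not.)

4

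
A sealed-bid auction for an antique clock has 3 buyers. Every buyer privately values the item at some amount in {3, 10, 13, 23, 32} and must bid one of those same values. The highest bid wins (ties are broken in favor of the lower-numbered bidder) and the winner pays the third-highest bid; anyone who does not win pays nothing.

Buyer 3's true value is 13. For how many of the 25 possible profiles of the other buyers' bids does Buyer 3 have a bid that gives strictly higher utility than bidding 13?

8

Others bid (3, 13): truth gives 0; bid 23 gives 10 > 0. Violating.
Others bid (3, 23): truth gives 0; bid 32 gives 10 > 0. Violating.
Others bid (10, 13): truth gives 0; bid 23 gives 3 > 0. Violating.
Others bid (10, 23): truth gives 0; bid 32 gives 3 > 0. Violating.
Others bid (3, 3): truth gives 10; no alternative beats it.
Others bid (3, 10): truth gives 10; no alternative beats it.
(Checking all 25 profiles: 8 have a profitable deviation, 17 do not.)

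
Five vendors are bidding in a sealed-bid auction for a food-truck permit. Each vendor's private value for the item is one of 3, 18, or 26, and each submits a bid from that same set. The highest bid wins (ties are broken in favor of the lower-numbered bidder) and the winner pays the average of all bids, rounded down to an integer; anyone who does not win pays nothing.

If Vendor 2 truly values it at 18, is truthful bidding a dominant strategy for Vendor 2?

Consider the case where Vendor 1 bids 3, Vendor 3 bids 3, Vendor 4 bids 3 and Vendor 5 bids 26.
Truthful bid 18: loses, pays 0, utility 0.
Bid 26 instead: wins, pays 12, utility 18 - 12 = 6.
Since 6 > 0, bidding 26 is strictly better here, so truthful bidding is not dominant.

No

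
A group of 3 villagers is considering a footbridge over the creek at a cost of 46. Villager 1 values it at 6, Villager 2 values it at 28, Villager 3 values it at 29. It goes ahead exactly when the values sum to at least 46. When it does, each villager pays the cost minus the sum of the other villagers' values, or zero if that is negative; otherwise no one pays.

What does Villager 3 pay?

Total value 63 ≥ cost 46, so the project is built.
The other villagers' values sum to 34.
Cost minus that sum is 46 - 34 = 12.

12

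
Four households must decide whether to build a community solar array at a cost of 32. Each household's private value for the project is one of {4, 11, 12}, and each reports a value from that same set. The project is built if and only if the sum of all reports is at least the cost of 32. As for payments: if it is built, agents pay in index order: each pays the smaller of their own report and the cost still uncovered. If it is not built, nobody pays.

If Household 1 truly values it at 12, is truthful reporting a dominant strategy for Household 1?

Consider the case where Household 2 reports 4, Household 3 reports 11 and Household 4 reports 11.
Truthful report 12: project built, pays 12, utility 12 - 12 = 0.
Report 11 instead: project built, pays 11, utility 12 - 11 = 1.
Since 1 > 0, reporting 11 is strictly better here, so truthful reporting is not dominant.

No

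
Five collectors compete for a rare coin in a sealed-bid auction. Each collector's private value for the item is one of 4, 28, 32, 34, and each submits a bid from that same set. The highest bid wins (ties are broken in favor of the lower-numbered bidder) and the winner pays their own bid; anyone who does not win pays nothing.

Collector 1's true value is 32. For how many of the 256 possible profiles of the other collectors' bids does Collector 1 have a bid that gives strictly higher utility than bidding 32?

16

Others bid (4, 4, 4, 4): truth gives 0; bid 4 gives 28 > 0. Violating.
Others bid (4, 4, 4, 28): truth gives 0; bid 28 gives 4 > 0. Violating.
Others bid (4, 4, 28, 4): truth gives 0; bid 28 gives 4 > 0. Violating.
Others bid (4, 4, 28, 28): truth gives 0; bid 28 gives 4 > 0. Violating.
Others bid (4, 4, 4, 32): truth gives 0; no alternative beats it.
Others bid (4, 4, 4, 34): truth gives 0; no alternative beats it.
(Checking all 256 profiles: 16 have a profitable deviation, 240 do not.)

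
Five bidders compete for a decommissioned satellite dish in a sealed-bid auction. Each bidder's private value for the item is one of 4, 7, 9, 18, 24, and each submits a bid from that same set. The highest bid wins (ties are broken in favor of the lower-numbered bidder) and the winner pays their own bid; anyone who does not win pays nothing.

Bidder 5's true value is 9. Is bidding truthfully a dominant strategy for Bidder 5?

Consider the case where Bidder 1 bids 4, Bidder 2 bids 4, Bidder 3 bids 4 and Bidder 4 bids 4.
Truthful bid 9: wins, pays 9, utility 9 - 9 = 0.
Bid 7 instead: wins, pays 7, utility 9 - 7 = 2.
Since 2 > 0, bidding 7 is strictly better here, so truthful bidding is not dominant.

No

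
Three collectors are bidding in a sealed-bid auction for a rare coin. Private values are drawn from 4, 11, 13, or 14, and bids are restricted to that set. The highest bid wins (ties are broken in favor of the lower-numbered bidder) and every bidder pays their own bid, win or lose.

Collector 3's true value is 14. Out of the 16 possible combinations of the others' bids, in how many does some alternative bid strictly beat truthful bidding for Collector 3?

11

Others bid (4, 4): truth gives 0; bid 11 gives 3 > 0. Violating.
Others bid (4, 11): truth gives 0; bid 13 gives 1 > 0. Violating.
Others bid (4, 14): truth gives -14; bid 4 gives -4 > -14. Violating.
Others bid (11, 4): truth gives 0; bid 13 gives 1 > 0. Violating.
Others bid (4, 13): truth gives 0; no alternative beats it.
Others bid (11, 13): truth gives 0; no alternative beats it.
(Checking all 16 profiles: 11 have a profitable deviation, 5 do not.)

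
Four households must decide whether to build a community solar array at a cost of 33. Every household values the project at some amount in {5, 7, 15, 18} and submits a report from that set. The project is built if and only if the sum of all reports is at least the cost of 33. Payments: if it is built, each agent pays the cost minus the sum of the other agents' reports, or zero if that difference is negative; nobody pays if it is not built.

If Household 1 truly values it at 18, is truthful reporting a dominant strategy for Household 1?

Check each profile of the others' reports and compare truth against every alternative report.
Others report (5, 5, 7): truth gives 2, best alternative gives 0.
Others report (5, 7, 5): truth gives 2, best alternative gives 0.
Others report (7, 5, 5): truth gives 2, best alternative gives 0.
Others report (5, 15, 15): truth gives 18, best alternative gives 18.
Others report (5, 15, 18): truth gives 18, best alternative gives 18.
Others report (5, 18, 15): truth gives 18, best alternative gives 18.
(Remaining 58 profiles checked similarly; truth is weakly best in each.)
In every case the truthful report is at least as good as any alternative, so it is a dominant strategy.

Yes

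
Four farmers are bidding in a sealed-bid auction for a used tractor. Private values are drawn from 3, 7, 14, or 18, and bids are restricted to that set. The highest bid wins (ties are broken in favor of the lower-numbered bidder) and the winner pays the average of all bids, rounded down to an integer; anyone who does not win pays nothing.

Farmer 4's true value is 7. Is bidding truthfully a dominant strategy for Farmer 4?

Consider the case where Farmer 1 bids 3, Farmer 2 bids 3 and Farmer 3 bids 7.
Truthful bid 7: loses, pays 0, utility 0.
Bid 14 instead: wins, pays 6, utility 7 - 6 = 1.
Since 1 > 0, bidding 14 is strictly better here, so truthful bidding is not dominant.

No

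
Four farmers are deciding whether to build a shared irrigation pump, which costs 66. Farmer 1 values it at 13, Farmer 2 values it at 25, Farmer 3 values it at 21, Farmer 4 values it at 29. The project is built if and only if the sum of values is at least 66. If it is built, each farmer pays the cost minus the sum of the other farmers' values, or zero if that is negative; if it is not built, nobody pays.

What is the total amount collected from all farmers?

10

Total value 88 ≥ cost 66, so it is built.
Farmer 1: others sum to 75; max(0, 66 - 75) = 0.
Farmer 2: others sum to 63; max(0, 66 - 63) = 3.
Farmer 3: others sum to 67; max(0, 66 - 67) = 0.
Farmer 4: others sum to 59; max(0, 66 - 59) = 7.
Total collected = 0 + 3 + 0 + 7 = 10.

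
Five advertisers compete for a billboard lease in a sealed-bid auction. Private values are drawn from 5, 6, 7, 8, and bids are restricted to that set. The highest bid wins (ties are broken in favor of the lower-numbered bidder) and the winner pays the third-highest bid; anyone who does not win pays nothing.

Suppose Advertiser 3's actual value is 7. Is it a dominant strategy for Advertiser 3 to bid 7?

Consider the case where Advertiser 1 bids 5, Advertiser 2 bids 5, Advertiser 4 bids 5 and Advertiser 5 bids 8.
Truthful bid 7: loses, pays 0, utility 0.
Bid 8 instead: wins, pays 5, utility 7 - 5 = 2.
Since 2 > 0, bidding 8 is strictly better here, so truthful bidding is not dominant.

No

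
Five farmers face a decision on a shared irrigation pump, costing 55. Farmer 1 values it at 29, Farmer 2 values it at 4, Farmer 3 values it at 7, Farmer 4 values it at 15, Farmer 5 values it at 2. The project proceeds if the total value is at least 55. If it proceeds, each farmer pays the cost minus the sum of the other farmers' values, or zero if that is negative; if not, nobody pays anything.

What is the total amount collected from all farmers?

47

Total value 57 ≥ cost 55, so it is built.
Farmer 1: others sum to 28; max(0, 55 - 28) = 27.
Farmer 2: others sum to 53; max(0, 55 - 53) = 2.
Farmer 3: others sum to 50; max(0, 55 - 50) = 5.
Farmer 4: others sum to 42; max(0, 55 - 42) = 13.
Farmer 5: others sum to 55; max(0, 55 - 55) = 0.
Total collected = 27 + 2 + 5 + 13 + 0 = 47.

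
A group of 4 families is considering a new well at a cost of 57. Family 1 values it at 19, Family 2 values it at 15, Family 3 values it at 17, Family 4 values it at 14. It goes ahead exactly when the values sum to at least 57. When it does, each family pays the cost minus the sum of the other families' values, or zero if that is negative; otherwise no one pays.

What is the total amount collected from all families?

Total value 65 ≥ cost 57, so it is built.
Family 1: others sum to 46; max(0, 57 - 46) = 11.
Family 2: others sum to 50; max(0, 57 - 50) = 7.
Family 3: others sum to 48; max(0, 57 - 48) = 9.
Family 4: others sum to 51; max(0, 57 - 51) = 6.
Total collected = 11 + 7 + 9 + 6 = 33.

33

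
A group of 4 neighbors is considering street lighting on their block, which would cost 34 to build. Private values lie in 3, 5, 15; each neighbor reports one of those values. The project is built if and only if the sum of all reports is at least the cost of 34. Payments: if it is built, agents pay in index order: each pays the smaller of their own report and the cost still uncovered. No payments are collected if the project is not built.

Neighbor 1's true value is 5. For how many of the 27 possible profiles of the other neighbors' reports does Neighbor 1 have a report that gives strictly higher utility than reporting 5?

Others report (3, 15, 15): truth gives 0; report 3 gives 2 > 0. Violating.
Others report (5, 15, 15): truth gives 0; report 3 gives 2 > 0. Violating.
Others report (15, 3, 15): truth gives 0; report 3 gives 2 > 0. Violating.
Others report (15, 5, 15): truth gives 0; report 3 gives 2 > 0. Violating.
Others report (3, 3, 3): truth gives 0; no alternative beats it.
Others report (3, 3, 5): truth gives 0; no alternative beats it.
(Checking all 27 profiles: 7 have a profitable deviation, 20 do not.)

7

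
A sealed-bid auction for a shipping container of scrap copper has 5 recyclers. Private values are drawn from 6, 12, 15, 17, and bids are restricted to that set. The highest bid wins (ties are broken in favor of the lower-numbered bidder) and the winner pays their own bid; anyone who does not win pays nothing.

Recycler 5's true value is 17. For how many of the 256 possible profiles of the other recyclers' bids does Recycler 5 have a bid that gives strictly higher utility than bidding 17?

16

Others bid (6, 6, 6, 6): truth gives 0; bid 12 gives 5 > 0. Violating.
Others bid (6, 6, 6, 12): truth gives 0; bid 15 gives 2 > 0. Violating.
Others bid (6, 6, 12, 6): truth gives 0; bid 15 gives 2 > 0. Violating.
Others bid (6, 6, 12, 12): truth gives 0; bid 15 gives 2 > 0. Violating.
Others bid (6, 6, 6, 15): truth gives 0; no alternative beats it.
Others bid (6, 6, 6, 17): truth gives 0; no alternative beats it.
(Checking all 256 profiles: 16 have a profitable deviation, 240 do not.)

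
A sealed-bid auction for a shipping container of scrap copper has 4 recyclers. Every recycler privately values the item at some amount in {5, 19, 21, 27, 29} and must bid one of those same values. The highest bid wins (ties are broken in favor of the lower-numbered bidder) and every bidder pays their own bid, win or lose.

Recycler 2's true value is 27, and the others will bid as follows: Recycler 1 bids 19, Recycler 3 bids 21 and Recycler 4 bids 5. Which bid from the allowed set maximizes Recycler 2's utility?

21

Bid 5: loses but pays 5, utility -5.
Bid 19: loses but pays 19, utility -19.
Bid 21: wins, pays 21, utility 27 - 21 = 6.
Bid 27: wins, pays 27, utility 27 - 27 = 0.
Bid 29: wins, pays 29, utility 27 - 29 = -2.
The best choice is 21 with utility 6.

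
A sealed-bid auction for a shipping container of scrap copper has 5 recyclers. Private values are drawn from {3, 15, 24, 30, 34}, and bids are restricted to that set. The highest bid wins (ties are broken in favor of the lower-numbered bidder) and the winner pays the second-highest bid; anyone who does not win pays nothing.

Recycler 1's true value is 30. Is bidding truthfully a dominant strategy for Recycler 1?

Yes

Check each profile of the others' bids and compare truth against every alternative bid.
Others bid (3, 3, 3, 3): truth gives 27, best alternative gives 27.
Others bid (3, 3, 3, 15): truth gives 15, best alternative gives 15.
Others bid (3, 3, 15, 3): truth gives 15, best alternative gives 15.
Others bid (3, 3, 15, 15): truth gives 15, best alternative gives 15.
Others bid (3, 15, 3, 3): truth gives 15, best alternative gives 15.
Others bid (3, 15, 3, 15): truth gives 15, best alternative gives 15.
(Remaining 619 profiles checked similarly; truth is weakly best in each.)
In every case the truthful bid is at least as good as any alternative, so it is a dominant strategy.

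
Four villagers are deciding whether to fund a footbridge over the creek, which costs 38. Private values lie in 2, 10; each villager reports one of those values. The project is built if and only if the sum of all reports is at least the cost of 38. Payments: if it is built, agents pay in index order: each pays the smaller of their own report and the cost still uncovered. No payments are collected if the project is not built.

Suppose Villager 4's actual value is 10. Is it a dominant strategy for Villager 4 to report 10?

Check each profile of the others' reports and compare truth against every alternative report.
Others report (10, 10, 10): truth gives 2, best alternative gives 0.
Others report (2, 2, 2): truth gives 0, best alternative gives 0.
Others report (2, 2, 10): truth gives 0, best alternative gives 0.
Others report (2, 10, 2): truth gives 0, best alternative gives 0.
Others report (2, 10, 10): truth gives 0, best alternative gives 0.
Others report (10, 2, 2): truth gives 0, best alternative gives 0.
(Remaining 2 profiles checked similarly; truth is weakly best in each.)
In every case the truthful report is at least as good as any alternative, so it is a dominant strategy.

Yes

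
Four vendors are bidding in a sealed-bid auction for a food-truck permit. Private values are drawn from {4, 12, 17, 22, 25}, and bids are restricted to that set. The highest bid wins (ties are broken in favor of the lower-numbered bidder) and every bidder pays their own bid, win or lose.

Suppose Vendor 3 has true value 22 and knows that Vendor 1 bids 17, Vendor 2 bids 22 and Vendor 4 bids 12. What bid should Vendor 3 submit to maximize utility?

Bid 4: loses but pays 4, utility -4.
Bid 12: loses but pays 12, utility -12.
Bid 17: loses but pays 17, utility -17.
Bid 22: loses but pays 22, utility -22.
Bid 25: wins, pays 25, utility 22 - 25 = -3.
The best choice is 25 with utility -3.

25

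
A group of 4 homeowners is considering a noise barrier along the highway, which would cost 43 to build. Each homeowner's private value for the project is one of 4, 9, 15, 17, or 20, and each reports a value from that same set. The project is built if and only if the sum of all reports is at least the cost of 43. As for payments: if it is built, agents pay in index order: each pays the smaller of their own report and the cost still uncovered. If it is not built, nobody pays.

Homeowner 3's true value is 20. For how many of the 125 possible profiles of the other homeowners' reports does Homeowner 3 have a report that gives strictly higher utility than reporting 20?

104

Others report (4, 4, 20): truth gives 0; report 15 gives 5 > 0. Violating.
Others report (4, 9, 15): truth gives 0; report 15 gives 5 > 0. Violating.
Others report (4, 9, 17): truth gives 0; report 15 gives 5 > 0. Violating.
Others report (4, 9, 20): truth gives 0; report 15 gives 5 > 0. Violating.
Others report (4, 4, 4): truth gives 0; no alternative beats it.
Others report (4, 4, 9): truth gives 0; no alternative beats it.
(Checking all 125 profiles: 104 have a profitable deviation, 21 do not.)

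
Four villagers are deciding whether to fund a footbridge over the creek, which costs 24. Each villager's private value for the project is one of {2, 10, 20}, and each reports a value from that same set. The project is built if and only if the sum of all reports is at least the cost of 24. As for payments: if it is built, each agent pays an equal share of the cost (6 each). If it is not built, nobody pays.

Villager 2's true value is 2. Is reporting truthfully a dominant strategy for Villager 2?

Yes

Check each profile of the others' reports and compare truth against every alternative report.
Others report (2, 2, 10): truth gives 0, best alternative gives -4.
Others report (2, 10, 2): truth gives 0, best alternative gives -4.
Others report (10, 2, 2): truth gives 0, best alternative gives -4.
Others report (2, 2, 20): truth gives -4, best alternative gives -4.
Others report (2, 10, 10): truth gives -4, best alternative gives -4.
Others report (2, 10, 20): truth gives -4, best alternative gives -4.
(Remaining 21 profiles checked similarly; truth is weakly best in each.)
In every case the truthful report is at least as good as any alternative, so it is a dominant strategy.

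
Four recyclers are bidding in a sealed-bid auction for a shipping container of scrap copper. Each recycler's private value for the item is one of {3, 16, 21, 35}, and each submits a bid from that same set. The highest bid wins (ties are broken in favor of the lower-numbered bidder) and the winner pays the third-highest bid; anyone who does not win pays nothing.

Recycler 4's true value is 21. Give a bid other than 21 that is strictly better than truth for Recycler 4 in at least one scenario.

35

Suppose Recycler 1 bids 3, Recycler 2 bids 3 and Recycler 3 bids 21.
Bid 21: loses, pays 0, utility 0.
Bid 35: wins, pays 3, utility 21 - 3 = 18.
So bidding 35 beats truth here (18 > 0).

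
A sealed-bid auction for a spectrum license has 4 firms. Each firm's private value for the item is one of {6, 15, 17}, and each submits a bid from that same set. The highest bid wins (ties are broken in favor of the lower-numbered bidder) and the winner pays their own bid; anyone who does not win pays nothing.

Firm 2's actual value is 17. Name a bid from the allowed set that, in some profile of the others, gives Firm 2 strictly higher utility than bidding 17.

Suppose Firm 1 bids 6, Firm 3 bids 6 and Firm 4 bids 6.
Bid 17: wins, pays 17, utility 17 - 17 = 0.
Bid 15: wins, pays 15, utility 17 - 15 = 2.
So bidding 15 beats truth here (2 > 0).

15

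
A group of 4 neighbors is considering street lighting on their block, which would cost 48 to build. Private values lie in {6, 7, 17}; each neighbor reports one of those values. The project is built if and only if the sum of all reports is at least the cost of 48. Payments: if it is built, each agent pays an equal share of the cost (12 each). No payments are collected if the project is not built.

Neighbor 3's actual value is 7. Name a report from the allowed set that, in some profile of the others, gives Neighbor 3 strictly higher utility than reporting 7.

Suppose Neighbor 1 reports 7, Neighbor 2 reports 17 and Neighbor 4 reports 17.
Report 7: project built, pays 12, utility 7 - 12 = -5.
Report 6: project not built, utility 0.
So reporting 6 beats truth here (0 > -5).

6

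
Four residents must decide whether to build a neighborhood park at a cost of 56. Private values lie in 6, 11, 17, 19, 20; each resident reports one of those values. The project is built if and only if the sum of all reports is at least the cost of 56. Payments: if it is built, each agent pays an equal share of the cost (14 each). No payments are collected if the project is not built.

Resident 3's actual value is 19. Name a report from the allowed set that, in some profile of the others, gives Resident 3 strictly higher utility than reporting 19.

20

Suppose Resident 1 reports 6, Resident 2 reports 11 and Resident 4 reports 19.
Report 19: project not built, utility 0.
Report 20: project built, pays 14, utility 19 - 14 = 5.
So reporting 20 beats truth here (5 > 0).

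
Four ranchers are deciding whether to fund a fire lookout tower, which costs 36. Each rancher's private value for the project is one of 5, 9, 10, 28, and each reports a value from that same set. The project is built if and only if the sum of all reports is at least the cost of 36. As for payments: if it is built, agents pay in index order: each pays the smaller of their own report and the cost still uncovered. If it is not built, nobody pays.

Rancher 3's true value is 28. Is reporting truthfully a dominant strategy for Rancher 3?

Consider the case where Rancher 1 reports 5, Rancher 2 reports 5 and Rancher 4 reports 28.
Truthful report 28: project built, pays 26, utility 28 - 26 = 2.
Report 5 instead: project built, pays 5, utility 28 - 5 = 23.
Since 23 > 2, reporting 5 is strictly better here, so truthful reporting is not dominant.

No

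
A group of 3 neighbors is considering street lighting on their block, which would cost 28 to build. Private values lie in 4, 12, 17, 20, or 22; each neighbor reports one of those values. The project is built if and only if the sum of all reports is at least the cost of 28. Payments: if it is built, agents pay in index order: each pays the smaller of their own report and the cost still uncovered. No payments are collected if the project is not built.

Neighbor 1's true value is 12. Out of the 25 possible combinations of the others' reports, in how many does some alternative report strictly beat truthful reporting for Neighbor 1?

Others report (4, 20): truth gives 0; report 4 gives 8 > 0. Violating.
Others report (4, 22): truth gives 0; report 4 gives 8 > 0. Violating.
Others report (12, 12): truth gives 0; report 4 gives 8 > 0. Violating.
Others report (12, 17): truth gives 0; report 4 gives 8 > 0. Violating.
Others report (4, 4): truth gives 0; no alternative beats it.
Others report (4, 12): truth gives 0; no alternative beats it.
(Checking all 25 profiles: 20 have a profitable deviation, 5 do not.)

20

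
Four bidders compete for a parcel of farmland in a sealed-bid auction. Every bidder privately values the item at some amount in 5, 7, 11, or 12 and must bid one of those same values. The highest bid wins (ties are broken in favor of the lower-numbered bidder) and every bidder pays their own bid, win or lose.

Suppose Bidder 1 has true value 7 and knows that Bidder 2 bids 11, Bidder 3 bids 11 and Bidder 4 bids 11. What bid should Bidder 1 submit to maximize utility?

11

Bid 5: loses but pays 5, utility -5.
Bid 7: loses but pays 7, utility -7.
Bid 11: wins, pays 11, utility 7 - 11 = -4.
Bid 12: wins, pays 12, utility 7 - 12 = -5.
The best choice is 11 with utility -4.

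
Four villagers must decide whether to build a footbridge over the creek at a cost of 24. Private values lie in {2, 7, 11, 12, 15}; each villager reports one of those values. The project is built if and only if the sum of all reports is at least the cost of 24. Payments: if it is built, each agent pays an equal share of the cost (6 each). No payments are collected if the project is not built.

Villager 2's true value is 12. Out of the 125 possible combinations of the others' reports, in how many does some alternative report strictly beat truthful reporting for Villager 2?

Others report (2, 2, 7): truth gives 0; report 15 gives 6 > 0. Violating.
Others report (2, 7, 2): truth gives 0; report 15 gives 6 > 0. Violating.
Others report (7, 2, 2): truth gives 0; report 15 gives 6 > 0. Violating.
Others report (2, 2, 2): truth gives 0; no alternative beats it.
Others report (2, 2, 11): truth gives 6; no alternative beats it.
(Checking all 125 profiles: 3 have a profitable deviation, 122 do not.)

3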